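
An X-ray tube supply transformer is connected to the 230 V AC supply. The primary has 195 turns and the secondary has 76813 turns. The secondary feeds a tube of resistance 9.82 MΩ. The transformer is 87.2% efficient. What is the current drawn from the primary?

V_s = 230 × 76813/195 = 90600 V.
I_s = V_s/R = 90600/(9.82×10^6) = 0.0092261 A.
P_out = V_s I_s = 90600 × 0.0092261 = 835.88 W.
P_in = P_out/η = 835.88/0.872 = 958.58 W.
I_p = P_in/V_p = 958.58/230 = 4.17 A.

I_p ≈ 4.17 A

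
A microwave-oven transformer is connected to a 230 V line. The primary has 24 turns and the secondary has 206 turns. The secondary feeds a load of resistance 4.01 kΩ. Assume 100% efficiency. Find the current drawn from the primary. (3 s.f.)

I_p ≈ 4.23 A

V_s = V_p × N_s/N_p = 230 × 206/24 = 1974.2 V.
I_s = V_s/R = 1974.2/4010 = 0.49231 A.
For an ideal transformer I_p N_p = I_s N_s, so I_p = 0.49231 × 206/24 = 4.23 A.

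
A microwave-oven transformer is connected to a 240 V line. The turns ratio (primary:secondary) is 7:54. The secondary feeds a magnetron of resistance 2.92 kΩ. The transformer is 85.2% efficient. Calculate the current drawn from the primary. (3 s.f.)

I_p ≈ 5.74 A

V_s = 240 × 54/7 = 1851.4 V.
I_s = V_s/R = 1851.4/2920 = 0.63405 A.
P_out = V_s I_s = 1851.4 × 0.63405 = 1173.9 W.
P_in = P_out/η = 1173.9/0.852 = 1377.8 W.
I_p = P_in/V_p = 1377.8/240 = 5.74 A.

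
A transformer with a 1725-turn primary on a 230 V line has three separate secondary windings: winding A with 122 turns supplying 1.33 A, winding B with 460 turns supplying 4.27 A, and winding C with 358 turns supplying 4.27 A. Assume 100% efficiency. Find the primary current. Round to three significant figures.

V_A = 230 × 122/1725 = 16.267 V; V_B = 230 × 460/1725 = 61.333 V; V_C = 230 × 358/1725 = 47.733 V.
P_out = V_A I_A + V_B I_B + V_C I_C = 16.267×1.33 + 61.333×4.27 + 47.733×4.27 = 21.635 + 261.89 + 203.82 = 487.35 W.
Ideal ⇒ P_in = P_out, so I_p = P_out/V_p = 487.35/230 = 2.12 A.

I_p ≈ 2.12 A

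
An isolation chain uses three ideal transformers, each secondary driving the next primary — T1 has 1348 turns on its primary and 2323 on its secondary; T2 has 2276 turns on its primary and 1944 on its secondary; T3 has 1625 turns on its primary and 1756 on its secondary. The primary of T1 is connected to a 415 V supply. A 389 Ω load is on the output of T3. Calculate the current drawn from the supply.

Secondary of T1: V = 415.00 × 2323/1348 = 715.17 V.
Secondary of T2: V = 715.17 × 1944/2276 = 610.85 V.
Secondary of T3: V = 610.85 × 1756/1625 = 660.09 V.
I_load = 660.09/389 = 1.6969 A, so P_out = 660.09 × 1.6969 = 1120.1 W.
All ideal ⇒ P_in = P_out, so I_supply = 1120.1/415 = 2.70 A.

I_supply ≈ 2.70 A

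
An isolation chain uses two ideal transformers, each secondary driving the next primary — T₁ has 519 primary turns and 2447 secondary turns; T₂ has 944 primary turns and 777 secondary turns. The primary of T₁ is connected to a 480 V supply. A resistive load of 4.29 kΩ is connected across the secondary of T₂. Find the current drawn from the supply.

I_supply ≈ 1.69 A

Secondary of T₁: V = 480.00 × 2447/519 = 2263.1 V.
Secondary of T₂: V = 2263.1 × 777/944 = 1862.8 V.
I_load = 1862.8/4290 = 0.43421 A, so P_out = 1862.8 × 0.43421 = 808.83 W.
All ideal ⇒ P_in = P_out, so I_supply = 808.83/480 = 1.69 A.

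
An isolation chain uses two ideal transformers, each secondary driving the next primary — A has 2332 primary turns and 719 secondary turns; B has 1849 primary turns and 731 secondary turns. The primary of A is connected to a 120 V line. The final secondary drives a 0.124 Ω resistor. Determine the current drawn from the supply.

After A: V = 120.00 × 719/2332 = 36.998 V.
After B: V = 36.998 × 731/1849 = 14.627 V.
I_load = 14.627/0.124 = 117.96 A, so P_out = 14.627 × 117.96 = 1725.5 W.
All ideal ⇒ P_in = P_out, so I_supply = 1725.5/120 = 14.4 A.

I_supply ≈ 14.4 A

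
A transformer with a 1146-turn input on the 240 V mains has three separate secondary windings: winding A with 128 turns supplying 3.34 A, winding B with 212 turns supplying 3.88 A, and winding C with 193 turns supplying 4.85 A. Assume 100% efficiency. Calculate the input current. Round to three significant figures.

V_A = 240 × 128/1146 = 26.806 V; V_B = 240 × 212/1146 = 44.398 V; V_C = 240 × 193/1146 = 40.419 V.
P_out = V_A I_A + V_B I_B + V_C I_C = 26.806×3.34 + 44.398×3.88 + 40.419×4.85 = 89.533 + 172.26 + 196.03 = 457.83 W.
Ideal ⇒ P_in = P_out, so I_in = P_out/V_in = 457.83/240 = 1.91 A.

I_in ≈ 1.91 A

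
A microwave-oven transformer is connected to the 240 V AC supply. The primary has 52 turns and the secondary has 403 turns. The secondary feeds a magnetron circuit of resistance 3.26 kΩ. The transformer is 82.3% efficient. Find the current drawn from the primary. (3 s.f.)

I_p ≈ 5.37 A

V_s = 240 × 403/52 = 1860.0 V.
I_s = V_s/R = 1860.0/3260 = 0.57055 A.
P_out = V_s I_s = 1860.0 × 0.57055 = 1061.2 W.
P_in = P_out/η = 1061.2/0.823 = 1289.5 W.
I_p = P_in/V_p = 1289.5/240 = 5.37 A.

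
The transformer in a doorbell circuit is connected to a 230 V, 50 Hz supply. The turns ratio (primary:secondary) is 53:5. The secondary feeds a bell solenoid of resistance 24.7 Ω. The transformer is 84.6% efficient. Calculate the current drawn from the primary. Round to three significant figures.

V_s = 230 × 5/53 = 21.698 V.
I_s = V_s/R = 21.698/24.7 = 0.87847 A.
P_out = V_s I_s = 21.698 × 0.87847 = 19.061 W.
P_in = P_out/η = 19.061/0.846 = 22.531 W.
I_p = P_in/V_p = 22.531/230 = 0.0980 A.

I_p ≈ 0.0980 A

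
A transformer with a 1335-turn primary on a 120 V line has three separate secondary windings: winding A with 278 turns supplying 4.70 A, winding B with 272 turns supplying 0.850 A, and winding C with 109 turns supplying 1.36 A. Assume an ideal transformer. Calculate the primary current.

I_p ≈ 1.26 A

V_A = 120 × 278/1335 = 24.989 V; V_B = 120 × 272/1335 = 24.449 V; V_C = 120 × 109/1335 = 9.7978 V.
P_out = V_A I_A + V_B I_B + V_C I_C = 24.989×4.70 + 24.449×0.850 + 9.7978×1.36 = 117.45 + 20.782 + 13.325 = 151.55 W.
Ideal ⇒ P_in = P_out, so I_p = P_out/V_p = 151.55/120 = 1.26 A.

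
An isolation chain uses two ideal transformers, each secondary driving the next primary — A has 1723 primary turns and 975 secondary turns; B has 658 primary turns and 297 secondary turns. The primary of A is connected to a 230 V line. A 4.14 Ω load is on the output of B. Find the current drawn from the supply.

I_supply ≈ 3.62 A

Secondary of A: V = 230.00 × 975/1723 = 130.15 V.
Secondary of B: V = 130.15 × 297/658 = 58.746 V.
I_load = 58.746/4.14 = 14.190 A, so P_out = 58.746 × 14.190 = 833.60 W.
All ideal ⇒ P_in = P_out, so I_supply = 833.60/230 = 3.62 A.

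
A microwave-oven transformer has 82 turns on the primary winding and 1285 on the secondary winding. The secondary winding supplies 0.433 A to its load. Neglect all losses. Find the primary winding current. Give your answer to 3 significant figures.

For an ideal transformer I_p/I_s = N_s/N_p, so I_p = 0.433 × 1285/82 = 6.79 A.

I_p ≈ 6.79 A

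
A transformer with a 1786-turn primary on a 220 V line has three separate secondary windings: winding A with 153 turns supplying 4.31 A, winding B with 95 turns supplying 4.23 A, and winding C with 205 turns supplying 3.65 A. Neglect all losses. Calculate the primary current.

I_p ≈ 1.01 A

V_A = 220 × 153/1786 = 18.847 V; V_B = 220 × 95/1786 = 11.702 V; V_C = 220 × 205/1786 = 25.252 V.
P_out = V_A I_A + V_B I_B + V_C I_C = 18.847×4.31 + 11.702×4.23 + 25.252×3.65 = 81.229 + 49.500 + 92.170 = 222.90 W.
Ideal ⇒ P_in = P_out, so I_p = P_out/V_p = 222.90/220 = 1.01 A.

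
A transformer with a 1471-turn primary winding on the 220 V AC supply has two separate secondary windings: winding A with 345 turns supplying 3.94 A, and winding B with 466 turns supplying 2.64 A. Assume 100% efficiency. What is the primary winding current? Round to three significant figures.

V_A = 220 × 345/1471 = 51.598 V; V_B = 220 × 466/1471 = 69.694 V.
P_out = V_A I_A + V_B I_B = 51.598×3.94 + 69.694×2.64 = 203.29 + 183.99 = 387.29 W.
Ideal ⇒ P_in = P_out, so I_p = P_out/V_p = 387.29/220 = 1.76 A.

I_p ≈ 1.76 A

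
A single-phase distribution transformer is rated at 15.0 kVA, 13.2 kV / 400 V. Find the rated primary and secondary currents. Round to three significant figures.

I_p = S/V_p = 15000/13200 = 1.14 A.
I_s = S/V_s = 15000/400 = 37.5 A.

I_p ≈ 1.14 A, I_s ≈ 37.5 A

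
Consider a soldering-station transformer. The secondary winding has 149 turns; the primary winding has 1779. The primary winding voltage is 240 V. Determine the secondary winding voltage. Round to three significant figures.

V_s ≈ 20.1 V

V_s/V_p = N_s/N_p, so V_s = 240 × 149/1779 = 20.1 V.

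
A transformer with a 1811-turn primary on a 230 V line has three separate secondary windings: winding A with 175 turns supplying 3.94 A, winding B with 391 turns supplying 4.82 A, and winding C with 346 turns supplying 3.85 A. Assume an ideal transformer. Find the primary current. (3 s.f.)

I_p ≈ 2.16 A

V_A = 230 × 175/1811 = 22.225 V; V_B = 230 × 391/1811 = 49.658 V; V_C = 230 × 346/1811 = 43.943 V.
P_out = V_A I_A + V_B I_B + V_C I_C = 22.225×3.94 + 49.658×4.82 + 43.943×3.85 = 87.568 + 239.35 + 169.18 = 496.10 W.
Ideal ⇒ P_in = P_out, so I_p = P_out/V_p = 496.10/230 = 2.16 A.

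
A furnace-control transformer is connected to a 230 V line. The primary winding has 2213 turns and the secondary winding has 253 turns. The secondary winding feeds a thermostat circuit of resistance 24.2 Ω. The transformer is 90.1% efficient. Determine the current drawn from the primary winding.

V_s = 230 × 253/2213 = 26.295 V.
I_s = V_s/R = 26.295/24.2 = 1.0866 A.
P_out = V_s I_s = 26.295 × 1.0866 = 28.571 W.
P_in = P_out/η = 28.571/0.901 = 31.710 W.
I_p = P_in/V_p = 31.710/230 = 0.138 A.

I_p ≈ 0.138 A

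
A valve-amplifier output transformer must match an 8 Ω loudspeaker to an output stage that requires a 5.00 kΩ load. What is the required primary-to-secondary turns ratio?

Z_p/Z_s = (N_p/N_s)², so N_p/N_s = √(5000/8) = √625 = 25.0.

N_p/N_s ≈ 25.0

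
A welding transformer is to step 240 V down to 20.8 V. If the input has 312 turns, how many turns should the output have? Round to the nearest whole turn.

N_out/N_in = V_out/V_in, so N_out = 312 × 20.8/240 = 27.0 ≈ 27 turns.

N_out = 27 turns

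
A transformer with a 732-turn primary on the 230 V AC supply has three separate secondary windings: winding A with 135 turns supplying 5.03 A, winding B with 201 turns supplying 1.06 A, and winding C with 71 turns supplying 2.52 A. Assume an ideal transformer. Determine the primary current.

I_p ≈ 1.46 A

V_A = 230 × 135/732 = 42.418 V; V_B = 230 × 201/732 = 63.156 V; V_C = 230 × 71/732 = 22.309 V.
P_out = V_A I_A + V_B I_B + V_C I_C = 42.418×5.03 + 63.156×1.06 + 22.309×2.52 = 213.36 + 66.945 + 56.218 = 336.53 W.
Ideal ⇒ P_in = P_out, so I_p = P_out/V_p = 336.53/230 = 1.46 A.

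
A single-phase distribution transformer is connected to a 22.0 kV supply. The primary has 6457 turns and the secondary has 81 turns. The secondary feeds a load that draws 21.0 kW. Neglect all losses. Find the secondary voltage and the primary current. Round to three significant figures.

V_s = V_p × N_s/N_p = 22000 × 81/6457 = 275.98 V.
I_s = P/V_s = 21000/275.98 = 76.093 A.
I_p = I_s × N_s/N_p = 76.093 × 81/6457 = 0.955 A.

V_s ≈ 276 V, I_p ≈ 0.955 A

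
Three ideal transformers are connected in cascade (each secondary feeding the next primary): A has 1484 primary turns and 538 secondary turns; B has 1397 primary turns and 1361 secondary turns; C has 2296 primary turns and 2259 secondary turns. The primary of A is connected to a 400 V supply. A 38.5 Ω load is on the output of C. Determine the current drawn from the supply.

I_supply ≈ 1.25 A

After A: V = 400.00 × 538/1484 = 145.01 V.
After B: V = 145.01 × 1361/1397 = 141.28 V.
After C: V = 141.28 × 2259/2296 = 139.00 V.
I_load = 139.00/38.5 = 3.6104 A, so P_out = 139.00 × 3.6104 = 501.84 W.
All ideal ⇒ P_in = P_out, so I_supply = 501.84/400 = 1.25 A.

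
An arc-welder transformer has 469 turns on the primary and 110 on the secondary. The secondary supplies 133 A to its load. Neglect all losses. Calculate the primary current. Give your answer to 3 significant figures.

For an ideal transformer I_p/I_s = N_s/N_p, so I_p = 133 × 110/469 = 31.2 A.

I_p ≈ 31.2 A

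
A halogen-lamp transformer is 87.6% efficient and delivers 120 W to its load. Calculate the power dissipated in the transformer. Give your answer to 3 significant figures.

P_loss ≈ 17.0 W

P_in = P_out/η = 120/0.876 = 136.986 W.
P_loss = P_in − P_out = 136.986 − 120 = 17.0 W.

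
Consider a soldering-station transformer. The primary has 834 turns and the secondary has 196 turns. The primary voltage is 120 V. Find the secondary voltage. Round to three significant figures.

V_s ≈ 28.2 V

V_s/V_p = N_s/N_p, so V_s = 120 × 196/834 = 28.2 V.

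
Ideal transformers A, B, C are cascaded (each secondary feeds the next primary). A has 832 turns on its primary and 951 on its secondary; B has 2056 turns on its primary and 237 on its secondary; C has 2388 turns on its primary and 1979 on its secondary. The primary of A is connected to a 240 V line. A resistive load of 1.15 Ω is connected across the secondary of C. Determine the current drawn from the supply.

After A: V = 240.00 × 951/832 = 274.33 V.
After B: V = 274.33 × 237/2056 = 31.622 V.
After C: V = 31.622 × 1979/2388 = 26.206 V.
I_load = 26.206/1.15 = 22.788 A, so P_out = 26.206 × 22.788 = 597.19 W.
All ideal ⇒ P_in = P_out, so I_supply = 597.19/240 = 2.49 A.

I_supply ≈ 2.49 A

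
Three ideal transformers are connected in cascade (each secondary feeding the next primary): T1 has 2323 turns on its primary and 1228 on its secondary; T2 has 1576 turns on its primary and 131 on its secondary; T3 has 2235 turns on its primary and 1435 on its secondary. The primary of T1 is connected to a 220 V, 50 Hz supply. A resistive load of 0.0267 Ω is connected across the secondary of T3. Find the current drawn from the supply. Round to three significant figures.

I_supply ≈ 6.56 A

After T1: V = 220.00 × 1228/2323 = 116.30 V.
After T2: V = 116.30 × 131/1576 = 9.6669 V.
After T3: V = 9.6669 × 1435/2235 = 6.2067 V.
I_load = 6.2067/0.0267 = 232.46 A, so P_out = 6.2067 × 232.46 = 1442.8 W.
All ideal ⇒ P_in = P_out, so I_supply = 1442.8/220 = 6.56 A.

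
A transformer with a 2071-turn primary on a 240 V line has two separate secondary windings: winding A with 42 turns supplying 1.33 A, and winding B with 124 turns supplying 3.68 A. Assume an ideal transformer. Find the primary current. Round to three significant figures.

I_p ≈ 0.247 A

V_A = 240 × 42/2071 = 4.8672 V; V_B = 240 × 124/2071 = 14.370 V.
P_out = V_A I_A + V_B I_B = 4.8672×1.33 + 14.370×3.68 = 6.4734 + 52.881 = 59.355 W.
Ideal ⇒ P_in = P_out, so I_p = P_out/V_p = 59.355/240 = 0.247 A.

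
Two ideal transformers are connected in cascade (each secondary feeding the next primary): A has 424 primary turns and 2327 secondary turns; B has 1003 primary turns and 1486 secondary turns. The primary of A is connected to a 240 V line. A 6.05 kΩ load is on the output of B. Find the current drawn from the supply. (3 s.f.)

Secondary of A: V = 240.00 × 2327/424 = 1317.2 V.
Secondary of B: V = 1317.2 × 1486/1003 = 1951.5 V.
I_load = 1951.5/6050 = 0.32256 A, so P_out = 1951.5 × 0.32256 = 629.45 W.
All ideal ⇒ P_in = P_out, so I_supply = 629.45/240 = 2.62 A.

I_supply ≈ 2.62 A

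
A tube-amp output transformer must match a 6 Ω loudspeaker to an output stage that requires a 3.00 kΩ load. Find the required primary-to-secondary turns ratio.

Z_p/Z_s = (N_p/N_s)², so N_p/N_s = √(3000/6) = √500 = 22.4.

N_p/N_s ≈ 22.4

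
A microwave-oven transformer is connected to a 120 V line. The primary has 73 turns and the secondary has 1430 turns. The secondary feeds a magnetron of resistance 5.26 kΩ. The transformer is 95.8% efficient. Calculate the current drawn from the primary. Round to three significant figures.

V_s = 120 × 1430/73 = 2350.7 V.
I_s = V_s/R = 2350.7/5260 = 0.44690 A.
P_out = V_s I_s = 2350.7 × 0.44690 = 1050.5 W.
P_in = P_out/η = 1050.5/0.958 = 1096.6 W.
I_p = P_in/V_p = 1096.6/120 = 9.14 A.

I_p ≈ 9.14 A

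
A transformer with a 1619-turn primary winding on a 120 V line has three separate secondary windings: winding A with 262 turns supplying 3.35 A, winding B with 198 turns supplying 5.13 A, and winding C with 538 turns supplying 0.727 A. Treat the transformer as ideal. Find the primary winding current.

V_A = 120 × 262/1619 = 19.419 V; V_B = 120 × 198/1619 = 14.676 V; V_C = 120 × 538/1619 = 39.876 V.
P_out = V_A I_A + V_B I_B + V_C I_C = 19.419×3.35 + 14.676×5.13 + 39.876×0.727 = 65.055 + 75.286 + 28.990 = 169.33 W.
Ideal ⇒ P_in = P_out, so I_p = P_out/V_p = 169.33/120 = 1.41 A.

I_p ≈ 1.41 A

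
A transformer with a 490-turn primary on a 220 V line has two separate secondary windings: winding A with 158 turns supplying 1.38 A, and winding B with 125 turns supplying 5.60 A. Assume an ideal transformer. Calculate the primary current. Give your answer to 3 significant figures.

V_A = 220 × 158/490 = 70.939 V; V_B = 220 × 125/490 = 56.122 V.
P_out = V_A I_A + V_B I_B = 70.939×1.38 + 56.122×5.60 = 97.896 + 314.29 = 412.18 W.
Ideal ⇒ P_in = P_out, so I_p = P_out/V_p = 412.18/220 = 1.87 A.

I_p ≈ 1.87 A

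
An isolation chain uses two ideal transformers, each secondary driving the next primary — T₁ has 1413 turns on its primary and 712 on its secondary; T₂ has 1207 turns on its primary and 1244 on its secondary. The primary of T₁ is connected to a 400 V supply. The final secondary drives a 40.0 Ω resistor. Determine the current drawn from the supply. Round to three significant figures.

Secondary of T₁: V = 400.00 × 712/1413 = 201.56 V.
Secondary of T₂: V = 201.56 × 1244/1207 = 207.74 V.
I_load = 207.74/40.0 = 5.1934 A, so P_out = 207.74 × 5.1934 = 1078.9 W.
All ideal ⇒ P_in = P_out, so I_supply = 1078.9/400 = 2.70 A.

I_supply ≈ 2.70 A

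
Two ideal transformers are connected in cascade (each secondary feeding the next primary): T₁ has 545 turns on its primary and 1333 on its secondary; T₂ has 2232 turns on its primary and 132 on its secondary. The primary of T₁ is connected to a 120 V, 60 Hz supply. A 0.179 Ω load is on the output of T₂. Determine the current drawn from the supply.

After T₁: V = 120.00 × 1333/545 = 293.50 V.
After T₂: V = 293.50 × 132/2232 = 17.358 V.
I_load = 17.358/0.179 = 96.971 A, so P_out = 17.358 × 96.971 = 1683.2 W.
All ideal ⇒ P_in = P_out, so I_supply = 1683.2/120 = 14.0 A.

I_supply ≈ 14.0 A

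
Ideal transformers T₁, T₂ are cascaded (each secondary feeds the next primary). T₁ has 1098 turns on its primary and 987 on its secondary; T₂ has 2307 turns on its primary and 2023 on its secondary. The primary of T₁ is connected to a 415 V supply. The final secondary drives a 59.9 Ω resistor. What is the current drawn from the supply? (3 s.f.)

Secondary of T₁: V = 415.00 × 987/1098 = 373.05 V.
Secondary of T₂: V = 373.05 × 2023/2307 = 327.12 V.
I_load = 327.12/59.9 = 5.4612 A, so P_out = 327.12 × 5.4612 = 1786.5 W.
All ideal ⇒ P_in = P_out, so I_supply = 1786.5/415 = 4.30 A.

I_supply ≈ 4.30 A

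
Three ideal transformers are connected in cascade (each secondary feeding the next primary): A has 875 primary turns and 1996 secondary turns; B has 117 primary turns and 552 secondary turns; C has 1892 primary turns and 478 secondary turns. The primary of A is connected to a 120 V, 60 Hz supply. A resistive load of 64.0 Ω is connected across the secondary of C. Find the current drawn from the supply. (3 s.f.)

I_supply ≈ 13.9 A

After A: V = 120.00 × 1996/875 = 273.74 V.
After B: V = 273.74 × 552/117 = 1291.5 V.
After C: V = 1291.5 × 478/1892 = 326.28 V.
I_load = 326.28/64.0 = 5.0982 A, so P_out = 326.28 × 5.0982 = 1663.4 W.
All ideal ⇒ P_in = P_out, so I_supply = 1663.4/120 = 13.9 A.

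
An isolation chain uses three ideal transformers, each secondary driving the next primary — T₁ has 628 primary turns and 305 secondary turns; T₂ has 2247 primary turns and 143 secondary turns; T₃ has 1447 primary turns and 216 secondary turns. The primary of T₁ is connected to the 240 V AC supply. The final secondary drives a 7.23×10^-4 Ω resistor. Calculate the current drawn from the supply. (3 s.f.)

I_supply ≈ 7.07 A

Secondary of T₁: V = 240.00 × 305/628 = 116.56 V.
Secondary of T₂: V = 116.56 × 143/2247 = 7.4180 V.
Secondary of T₃: V = 7.4180 × 216/1447 = 1.1073 V.
I_load = 1.1073/(7.23×10^-4) = 1531.6 A, so P_out = 1.1073 × 1531.6 = 1695.9 W.
All ideal ⇒ P_in = P_out, so I_supply = 1695.9/240 = 7.07 A.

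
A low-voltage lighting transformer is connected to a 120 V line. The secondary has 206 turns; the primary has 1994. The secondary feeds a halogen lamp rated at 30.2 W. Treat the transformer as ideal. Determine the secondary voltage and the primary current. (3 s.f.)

V_s ≈ 12.4 V, I_p ≈ 0.252 A

V_s = V_p × N_s/N_p = 120 × 206/1994 = 12.397 V.
I_s = P/V_s = 30.2/12.397 = 2.4360 A.
I_p = I_s × N_s/N_p = 2.4360 × 206/1994 = 0.252 A.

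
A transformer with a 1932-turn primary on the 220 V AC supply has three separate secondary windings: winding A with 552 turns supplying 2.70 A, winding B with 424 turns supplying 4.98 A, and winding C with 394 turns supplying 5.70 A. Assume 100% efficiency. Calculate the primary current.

V_A = 220 × 552/1932 = 62.857 V; V_B = 220 × 424/1932 = 48.282 V; V_C = 220 × 394/1932 = 44.865 V.
P_out = V_A I_A + V_B I_B + V_C I_C = 62.857×2.70 + 48.282×4.98 + 44.865×5.70 = 169.71 + 240.44 + 255.73 = 665.89 W.
Ideal ⇒ P_in = P_out, so I_p = P_out/V_p = 665.89/220 = 3.03 A.

I_p ≈ 3.03 A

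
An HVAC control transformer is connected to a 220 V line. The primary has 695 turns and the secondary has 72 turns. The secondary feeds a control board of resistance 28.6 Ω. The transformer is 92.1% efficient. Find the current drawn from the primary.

V_s = 220 × 72/695 = 22.791 V.
I_s = V_s/R = 22.791/28.6 = 0.79690 A.
P_out = V_s I_s = 22.791 × 0.79690 = 18.162 W.
P_in = P_out/η = 18.162/0.921 = 19.720 W.
I_p = P_in/V_p = 19.720/220 = 0.0896 A.

I_p ≈ 0.0896 A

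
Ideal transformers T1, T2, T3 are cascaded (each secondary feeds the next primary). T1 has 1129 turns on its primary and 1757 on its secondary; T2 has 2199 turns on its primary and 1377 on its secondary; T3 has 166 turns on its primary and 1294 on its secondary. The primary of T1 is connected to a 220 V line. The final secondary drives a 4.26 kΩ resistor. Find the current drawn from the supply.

I_supply ≈ 2.98 A

After T1: V = 220.00 × 1757/1129 = 342.37 V.
After T2: V = 342.37 × 1377/2199 = 214.39 V.
After T3: V = 214.39 × 1294/166 = 1671.2 V.
I_load = 1671.2/4260 = 0.39231 A, so P_out = 1671.2 × 0.39231 = 655.63 W.
All ideal ⇒ P_in = P_out, so I_supply = 655.63/220 = 2.98 A.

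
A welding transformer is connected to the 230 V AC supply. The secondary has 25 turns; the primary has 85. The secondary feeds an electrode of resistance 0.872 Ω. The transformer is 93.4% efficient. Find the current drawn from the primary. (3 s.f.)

I_p ≈ 24.4 A

V_s = 230 × 25/85 = 67.647 V.
I_s = V_s/R = 67.647/0.872 = 77.577 A.
P_out = V_s I_s = 67.647 × 77.577 = 5247.8 W.
P_in = P_out/η = 5247.8/0.934 = 5618.7 W.
I_p = P_in/V_p = 5618.7/230 = 24.4 A.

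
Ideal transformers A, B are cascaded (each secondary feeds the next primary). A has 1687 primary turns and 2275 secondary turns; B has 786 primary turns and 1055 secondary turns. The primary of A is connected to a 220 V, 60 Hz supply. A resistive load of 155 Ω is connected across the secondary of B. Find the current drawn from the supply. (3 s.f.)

I_supply ≈ 4.65 A

Secondary of A: V = 220.00 × 2275/1687 = 296.68 V.
Secondary of B: V = 296.68 × 1055/786 = 398.22 V.
I_load = 398.22/155 = 2.5691 A, so P_out = 398.22 × 2.5691 = 1023.1 W.
All ideal ⇒ P_in = P_out, so I_supply = 1023.1/220 = 4.65 A.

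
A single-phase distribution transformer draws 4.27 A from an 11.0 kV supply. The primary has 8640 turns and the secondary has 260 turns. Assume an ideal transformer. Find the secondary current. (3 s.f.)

I_s ≈ 142 A

I_s/I_p = N_p/N_s, so I_s = 4.27 × 8640/260 = 142 A.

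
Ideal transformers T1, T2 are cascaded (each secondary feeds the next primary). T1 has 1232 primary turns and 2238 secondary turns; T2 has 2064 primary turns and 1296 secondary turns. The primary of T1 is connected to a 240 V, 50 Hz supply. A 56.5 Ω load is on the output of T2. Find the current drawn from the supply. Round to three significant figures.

I_supply ≈ 5.53 A

After T1: V = 240.00 × 2238/1232 = 435.97 V.
After T2: V = 435.97 × 1296/2064 = 273.75 V.
I_load = 273.75/56.5 = 4.8452 A, so P_out = 273.75 × 4.8452 = 1326.4 W.
All ideal ⇒ P_in = P_out, so I_supply = 1326.4/240 = 5.53 A.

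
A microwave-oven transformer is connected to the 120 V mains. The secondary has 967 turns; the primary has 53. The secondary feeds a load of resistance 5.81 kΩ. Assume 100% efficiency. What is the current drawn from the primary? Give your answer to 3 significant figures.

V_s = V_p × N_s/N_p = 120 × 967/53 = 2189.4 V.
I_s = V_s/R = 2189.4/5810 = 0.37684 A.
For an ideal transformer I_p N_p = I_s N_s, so I_p = 0.37684 × 967/53 = 6.88 A.

I_p ≈ 6.88 A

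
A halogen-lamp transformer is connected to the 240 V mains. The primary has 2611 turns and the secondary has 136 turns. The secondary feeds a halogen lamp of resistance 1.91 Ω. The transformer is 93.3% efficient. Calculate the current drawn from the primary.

V_s = 240 × 136/2611 = 12.501 V.
I_s = V_s/R = 12.501/1.91 = 6.5450 A.
P_out = V_s I_s = 12.501 × 6.5450 = 81.819 W.
P_in = P_out/η = 81.819/0.933 = 87.694 W.
I_p = P_in/V_p = 87.694/240 = 0.365 A.

I_p ≈ 0.365 A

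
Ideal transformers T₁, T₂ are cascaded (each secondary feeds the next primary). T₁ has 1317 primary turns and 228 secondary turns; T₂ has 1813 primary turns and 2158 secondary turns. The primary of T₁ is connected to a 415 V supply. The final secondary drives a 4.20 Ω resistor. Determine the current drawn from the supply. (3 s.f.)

Secondary of T₁: V = 415.00 × 228/1317 = 71.845 V.
Secondary of T₂: V = 71.845 × 2158/1813 = 85.517 V.
I_load = 85.517/4.20 = 20.361 A, so P_out = 85.517 × 20.361 = 1741.2 W.
All ideal ⇒ P_in = P_out, so I_supply = 1741.2/415 = 4.20 A.

I_supply ≈ 4.20 A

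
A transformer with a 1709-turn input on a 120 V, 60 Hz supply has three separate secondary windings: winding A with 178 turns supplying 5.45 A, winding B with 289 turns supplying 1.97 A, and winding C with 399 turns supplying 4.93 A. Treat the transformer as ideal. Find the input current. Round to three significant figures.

V_A = 120 × 178/1709 = 12.499 V; V_B = 120 × 289/1709 = 20.293 V; V_C = 120 × 399/1709 = 28.016 V.
P_out = V_A I_A + V_B I_B + V_C I_C = 12.499×5.45 + 20.293×1.97 + 28.016×4.93 = 68.117 + 39.976 + 138.12 = 246.21 W.
Ideal ⇒ P_in = P_out, so I_in = P_out/V_in = 246.21/120 = 2.05 A.

I_in ≈ 2.05 A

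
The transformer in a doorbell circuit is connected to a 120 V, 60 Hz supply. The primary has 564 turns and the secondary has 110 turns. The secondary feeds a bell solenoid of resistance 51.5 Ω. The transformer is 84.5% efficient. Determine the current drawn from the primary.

V_s = 120 × 110/564 = 23.404 V.
I_s = V_s/R = 23.404/51.5 = 0.45445 A.
P_out = V_s I_s = 23.404 × 0.45445 = 10.636 W.
P_in = P_out/η = 10.636/0.845 = 12.587 W.
I_p = P_in/V_p = 12.587/120 = 0.105 A.

I_p ≈ 0.105 A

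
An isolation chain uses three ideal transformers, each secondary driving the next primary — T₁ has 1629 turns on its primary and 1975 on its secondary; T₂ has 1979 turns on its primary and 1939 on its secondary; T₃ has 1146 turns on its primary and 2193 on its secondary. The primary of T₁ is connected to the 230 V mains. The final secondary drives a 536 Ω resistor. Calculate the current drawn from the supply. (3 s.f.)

Secondary of T₁: V = 230.00 × 1975/1629 = 278.85 V.
Secondary of T₂: V = 278.85 × 1939/1979 = 273.22 V.
Secondary of T₃: V = 273.22 × 2193/1146 = 522.83 V.
I_load = 522.83/536 = 0.97543 A, so P_out = 522.83 × 0.97543 = 509.98 W.
All ideal ⇒ P_in = P_out, so I_supply = 509.98/230 = 2.22 A.

I_supply ≈ 2.22 A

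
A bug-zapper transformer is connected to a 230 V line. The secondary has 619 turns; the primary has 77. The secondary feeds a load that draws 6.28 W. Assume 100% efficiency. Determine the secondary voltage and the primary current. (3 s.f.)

V_s = V_p × N_s/N_p = 230 × 619/77 = 1849.0 V.
I_s = P/V_s = 6.28/1849.0 = 0.0033965 A.
I_p = I_s × N_s/N_p = 0.0033965 × 619/77 = 0.0273 A.

V_s ≈ 1850 V, I_p ≈ 0.0273 A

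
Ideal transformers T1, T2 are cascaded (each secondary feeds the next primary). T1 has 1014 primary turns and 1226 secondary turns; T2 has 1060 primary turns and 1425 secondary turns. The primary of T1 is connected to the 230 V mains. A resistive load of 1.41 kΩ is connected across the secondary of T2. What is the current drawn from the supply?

I_supply ≈ 0.431 A

After T1: V = 230.00 × 1226/1014 = 278.09 V.
After T2: V = 278.09 × 1425/1060 = 373.84 V.
I_load = 373.84/1410 = 0.26514 A, so P_out = 373.84 × 0.26514 = 99.120 W.
All ideal ⇒ P_in = P_out, so I_supply = 99.120/230 = 0.431 A.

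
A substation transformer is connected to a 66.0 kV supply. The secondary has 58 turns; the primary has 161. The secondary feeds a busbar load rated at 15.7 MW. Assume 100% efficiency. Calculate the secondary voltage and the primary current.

V_s = V_p × N_s/N_p = 66000 × 58/161 = 23776 V.
I_s = P/V_s = 1.57×10^7/23776 = 660.32 A.
I_p = I_s × N_s/N_p = 660.32 × 58/161 = 238 A.

V_s ≈ 23800 V, I_p ≈ 238 A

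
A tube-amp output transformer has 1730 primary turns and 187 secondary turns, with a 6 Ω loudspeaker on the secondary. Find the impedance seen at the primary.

Z_p = (N_p/N_s)² × Z_s = (1730/187)² × 6 = 514 Ω.

Z_p ≈ 514 Ω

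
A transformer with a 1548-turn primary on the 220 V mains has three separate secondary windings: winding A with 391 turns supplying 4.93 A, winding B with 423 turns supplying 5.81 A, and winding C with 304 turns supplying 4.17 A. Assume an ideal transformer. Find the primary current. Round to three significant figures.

I_p ≈ 3.65 A

V_A = 220 × 391/1548 = 55.568 V; V_B = 220 × 423/1548 = 60.116 V; V_C = 220 × 304/1548 = 43.204 V.
P_out = V_A I_A + V_B I_B + V_C I_C = 55.568×4.93 + 60.116×5.81 + 43.204×4.17 = 273.95 + 349.28 + 180.16 = 803.39 W.
Ideal ⇒ P_in = P_out, so I_p = P_out/V_p = 803.39/220 = 3.65 A.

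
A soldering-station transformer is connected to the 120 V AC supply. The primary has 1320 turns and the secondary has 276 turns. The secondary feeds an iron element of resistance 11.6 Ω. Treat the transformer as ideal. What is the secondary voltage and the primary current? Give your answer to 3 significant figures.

V_s ≈ 25.1 V, I_p ≈ 0.452 A

V_s = V_p × N_s/N_p = 120 × 276/1320 = 25.091 V.
I_s = V_s/R = 25.091/11.6 = 2.1630 A.
I_p = I_s × N_s/N_p = 2.1630 × 276/1320 = 0.452 A.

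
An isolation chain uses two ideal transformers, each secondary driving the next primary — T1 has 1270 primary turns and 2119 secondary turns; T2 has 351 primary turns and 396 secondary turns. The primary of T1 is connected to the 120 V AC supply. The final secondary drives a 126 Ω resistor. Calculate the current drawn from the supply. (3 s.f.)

I_supply ≈ 3.37 A

After T1: V = 120.00 × 2119/1270 = 200.22 V.
After T2: V = 200.22 × 396/351 = 225.89 V.
I_load = 225.89/126 = 1.7928 A, so P_out = 225.89 × 1.7928 = 404.97 W.
All ideal ⇒ P_in = P_out, so I_supply = 404.97/120 = 3.37 A.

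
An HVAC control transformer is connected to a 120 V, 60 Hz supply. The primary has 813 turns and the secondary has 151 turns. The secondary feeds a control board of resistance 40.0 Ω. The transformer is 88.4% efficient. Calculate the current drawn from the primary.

I_p ≈ 0.117 A

V_s = 120 × 151/813 = 22.288 V.
I_s = V_s/R = 22.288/40.0 = 0.55720 A.
P_out = V_s I_s = 22.288 × 0.55720 = 12.419 W.
P_in = P_out/η = 12.419/0.884 = 14.048 W.
I_p = P_in/V_p = 14.048/120 = 0.117 A.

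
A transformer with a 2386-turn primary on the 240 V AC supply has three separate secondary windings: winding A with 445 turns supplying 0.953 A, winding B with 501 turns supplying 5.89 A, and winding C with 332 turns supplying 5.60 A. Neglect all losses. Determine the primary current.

I_p ≈ 2.19 A

V_A = 240 × 445/2386 = 44.761 V; V_B = 240 × 501/2386 = 50.394 V; V_C = 240 × 332/2386 = 33.395 V.
P_out = V_A I_A + V_B I_B + V_C I_C = 44.761×0.953 + 50.394×5.89 + 33.395×5.60 = 42.657 + 296.82 + 187.01 = 526.49 W.
Ideal ⇒ P_in = P_out, so I_p = P_out/V_p = 526.49/240 = 2.19 A.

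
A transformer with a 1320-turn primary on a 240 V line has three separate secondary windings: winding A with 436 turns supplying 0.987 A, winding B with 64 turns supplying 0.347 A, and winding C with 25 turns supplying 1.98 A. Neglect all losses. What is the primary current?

I_p ≈ 0.380 A

V_A = 240 × 436/1320 = 79.273 V; V_B = 240 × 64/1320 = 11.636 V; V_C = 240 × 25/1320 = 4.5455 V.
P_out = V_A I_A + V_B I_B + V_C I_C = 79.273×0.987 + 11.636×0.347 + 4.5455×1.98 = 78.242 + 4.0378 + 9.0000 = 91.280 W.
Ideal ⇒ P_in = P_out, so I_p = P_out/V_p = 91.280/240 = 0.380 A.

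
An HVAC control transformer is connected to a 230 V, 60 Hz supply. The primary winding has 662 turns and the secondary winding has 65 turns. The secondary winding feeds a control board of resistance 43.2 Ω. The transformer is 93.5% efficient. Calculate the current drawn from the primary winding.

V_s = 230 × 65/662 = 22.583 V.
I_s = V_s/R = 22.583/43.2 = 0.52276 A.
P_out = V_s I_s = 22.583 × 0.52276 = 11.805 W.
P_in = P_out/η = 11.805/0.935 = 12.626 W.
I_p = P_in/V_p = 12.626/230 = 0.0549 A.

I_p ≈ 0.0549 A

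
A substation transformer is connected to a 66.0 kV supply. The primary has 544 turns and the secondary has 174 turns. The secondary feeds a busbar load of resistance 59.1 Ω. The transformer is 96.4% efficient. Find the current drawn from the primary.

I_p ≈ 119 A

V_s = 66000 × 174/544 = 21110 V.
I_s = V_s/R = 21110/59.1 = 357.20 A.
P_out = V_s I_s = 21110 × 357.20 = 7.5405×10^6 W.
P_in = P_out/η = 7.5405×10^6/0.964 = 7.8221×10^6 W.
I_p = P_in/V_p = 7.8221×10^6/66000 = 119 A.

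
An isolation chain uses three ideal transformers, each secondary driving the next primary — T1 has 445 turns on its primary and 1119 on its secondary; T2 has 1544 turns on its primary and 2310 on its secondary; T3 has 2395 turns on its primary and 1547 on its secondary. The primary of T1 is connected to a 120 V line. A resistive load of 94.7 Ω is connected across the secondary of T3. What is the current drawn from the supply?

Secondary of T1: V = 120.00 × 1119/445 = 301.75 V.
Secondary of T2: V = 301.75 × 2310/1544 = 451.46 V.
Secondary of T3: V = 451.46 × 1547/2395 = 291.61 V.
I_load = 291.61/94.7 = 3.0793 A, so P_out = 291.61 × 3.0793 = 897.95 W.
All ideal ⇒ P_in = P_out, so I_supply = 897.95/120 = 7.48 A.

I_supply ≈ 7.48 A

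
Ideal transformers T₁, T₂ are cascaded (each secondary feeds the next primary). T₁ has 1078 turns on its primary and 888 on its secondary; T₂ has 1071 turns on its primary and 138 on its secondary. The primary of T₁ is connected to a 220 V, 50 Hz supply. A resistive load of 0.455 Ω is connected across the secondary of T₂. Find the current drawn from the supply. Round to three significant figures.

After T₁: V = 220.00 × 888/1078 = 181.22 V.
After T₂: V = 181.22 × 138/1071 = 23.351 V.
I_load = 23.351/0.455 = 51.321 A, so P_out = 23.351 × 51.321 = 1198.4 W.
All ideal ⇒ P_in = P_out, so I_supply = 1198.4/220 = 5.45 A.

I_supply ≈ 5.45 A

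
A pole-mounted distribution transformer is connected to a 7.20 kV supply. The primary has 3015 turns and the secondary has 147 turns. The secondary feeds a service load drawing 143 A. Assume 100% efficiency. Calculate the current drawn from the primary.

I_p ≈ 6.97 A

For an ideal transformer I_p N_p = I_s N_s, so I_p = 143 × 147/3015 = 6.97 A.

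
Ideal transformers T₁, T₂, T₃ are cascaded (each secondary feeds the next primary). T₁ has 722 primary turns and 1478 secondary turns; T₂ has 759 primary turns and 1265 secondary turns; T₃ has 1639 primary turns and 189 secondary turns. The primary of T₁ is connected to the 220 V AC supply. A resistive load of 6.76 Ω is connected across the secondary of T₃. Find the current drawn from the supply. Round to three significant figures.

After T₁: V = 220.00 × 1478/722 = 450.36 V.
After T₂: V = 450.36 × 1265/759 = 750.60 V.
After T₃: V = 750.60 × 189/1639 = 86.555 V.
I_load = 86.555/6.76 = 12.804 A, so P_out = 86.555 × 12.804 = 1108.2 W.
All ideal ⇒ P_in = P_out, so I_supply = 1108.2/220 = 5.04 A.

I_supply ≈ 5.04 A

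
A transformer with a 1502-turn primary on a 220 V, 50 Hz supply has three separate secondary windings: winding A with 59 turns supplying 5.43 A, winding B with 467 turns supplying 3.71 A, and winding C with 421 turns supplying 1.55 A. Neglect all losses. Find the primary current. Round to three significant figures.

V_A = 220 × 59/1502 = 8.6418 V; V_B = 220 × 467/1502 = 68.402 V; V_C = 220 × 421/1502 = 61.664 V.
P_out = V_A I_A + V_B I_B + V_C I_C = 8.6418×5.43 + 68.402×3.71 + 61.664×1.55 = 46.925 + 253.77 + 95.580 = 396.28 W.
Ideal ⇒ P_in = P_out, so I_p = P_out/V_p = 396.28/220 = 1.80 A.

I_p ≈ 1.80 A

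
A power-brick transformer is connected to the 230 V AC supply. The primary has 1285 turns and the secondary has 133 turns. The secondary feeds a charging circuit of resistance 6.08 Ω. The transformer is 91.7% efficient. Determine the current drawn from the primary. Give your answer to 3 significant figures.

I_p ≈ 0.442 A

V_s = 230 × 133/1285 = 23.805 V.
I_s = V_s/R = 23.805/6.08 = 3.9154 A.
P_out = V_s I_s = 23.805 × 3.9154 = 93.207 W.
P_in = P_out/η = 93.207/0.917 = 101.64 W.
I_p = P_in/V_p = 101.64/230 = 0.442 A.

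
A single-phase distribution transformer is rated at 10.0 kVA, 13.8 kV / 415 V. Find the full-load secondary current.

I_s ≈ 24.1 A

I_s = S/V_s = 10000/415 = 24.1 A.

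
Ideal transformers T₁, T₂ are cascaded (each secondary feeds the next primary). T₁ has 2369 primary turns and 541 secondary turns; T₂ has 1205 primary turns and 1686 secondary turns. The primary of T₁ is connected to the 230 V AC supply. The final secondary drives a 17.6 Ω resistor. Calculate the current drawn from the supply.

Secondary of T₁: V = 230.00 × 541/2369 = 52.524 V.
Secondary of T₂: V = 52.524 × 1686/1205 = 73.490 V.
I_load = 73.490/17.6 = 4.1756 A, so P_out = 73.490 × 4.1756 = 306.87 W.
All ideal ⇒ P_in = P_out, so I_supply = 306.87/230 = 1.33 A.

I_supply ≈ 1.33 A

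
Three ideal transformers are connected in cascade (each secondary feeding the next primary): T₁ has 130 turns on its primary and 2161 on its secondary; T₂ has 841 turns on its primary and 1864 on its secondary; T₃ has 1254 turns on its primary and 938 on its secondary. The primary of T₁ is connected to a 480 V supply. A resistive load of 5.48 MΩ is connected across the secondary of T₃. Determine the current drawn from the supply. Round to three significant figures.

I_supply ≈ 0.0665 A

After T₁: V = 480.00 × 2161/130 = 7979.1 V.
After T₂: V = 7979.1 × 1864/841 = 17685 V.
After T₃: V = 17685 × 938/1254 = 13228 V.
I_load = 13228/(5.48×10^6) = 0.0024139 A, so P_out = 13228 × 0.0024139 = 31.933 W.
All ideal ⇒ P_in = P_out, so I_supply = 31.933/480 = 0.0665 A.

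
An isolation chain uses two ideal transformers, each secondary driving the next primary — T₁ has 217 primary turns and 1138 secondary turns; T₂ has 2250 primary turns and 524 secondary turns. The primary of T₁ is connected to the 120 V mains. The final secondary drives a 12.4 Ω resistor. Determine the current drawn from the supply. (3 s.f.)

I_supply ≈ 14.4 A

After T₁: V = 120.00 × 1138/217 = 629.31 V.
After T₂: V = 629.31 × 524/2250 = 146.56 V.
I_load = 146.56/12.4 = 11.819 A, so P_out = 146.56 × 11.819 = 1732.2 W.
All ideal ⇒ P_in = P_out, so I_supply = 1732.2/120 = 14.4 A.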